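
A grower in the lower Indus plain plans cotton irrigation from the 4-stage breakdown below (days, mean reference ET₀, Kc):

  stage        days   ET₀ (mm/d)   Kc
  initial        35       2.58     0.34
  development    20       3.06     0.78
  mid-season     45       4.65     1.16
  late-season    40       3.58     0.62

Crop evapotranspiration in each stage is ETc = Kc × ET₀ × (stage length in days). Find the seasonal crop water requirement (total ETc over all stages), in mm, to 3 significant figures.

initial: 0.34 × 2.58 × 35 = 30.70 mm
development: 0.78 × 3.06 × 20 = 47.74 mm
mid-season: 1.16 × 4.65 × 45 = 242.73 mm
late-season: 0.62 × 3.58 × 40 = 88.78 mm
Seasonal total = 409.95 mm

410 mm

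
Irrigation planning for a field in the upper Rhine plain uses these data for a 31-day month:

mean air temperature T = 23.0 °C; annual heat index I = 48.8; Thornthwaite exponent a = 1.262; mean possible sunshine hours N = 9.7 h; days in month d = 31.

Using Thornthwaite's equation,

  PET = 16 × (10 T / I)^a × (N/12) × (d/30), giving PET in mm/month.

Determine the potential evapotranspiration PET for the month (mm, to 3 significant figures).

10T/I = 10 × 23.0 / 48.8 = 4.7131
(10T/I)^a = 4.7131^1.262 = 7.0748
Uncorrected PET = 16 × 7.0748 = 113.197 mm
Correction = (N/12)(d/30) = (9.7/12)(31/30) = 0.8353
PET = 113.197 × 0.8353 = 94.553 mm/month

94.6 mm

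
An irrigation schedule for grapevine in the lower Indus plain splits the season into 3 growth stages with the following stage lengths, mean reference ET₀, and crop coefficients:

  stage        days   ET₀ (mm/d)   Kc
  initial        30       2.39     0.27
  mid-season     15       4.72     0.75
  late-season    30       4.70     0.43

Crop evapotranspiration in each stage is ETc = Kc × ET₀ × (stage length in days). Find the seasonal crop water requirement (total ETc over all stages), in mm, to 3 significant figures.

initial: 0.27 × 2.39 × 30 = 19.36 mm
mid-season: 0.75 × 4.72 × 15 = 53.10 mm
late-season: 0.43 × 4.70 × 30 = 60.63 mm
Seasonal total = 133.09 mm

133 mm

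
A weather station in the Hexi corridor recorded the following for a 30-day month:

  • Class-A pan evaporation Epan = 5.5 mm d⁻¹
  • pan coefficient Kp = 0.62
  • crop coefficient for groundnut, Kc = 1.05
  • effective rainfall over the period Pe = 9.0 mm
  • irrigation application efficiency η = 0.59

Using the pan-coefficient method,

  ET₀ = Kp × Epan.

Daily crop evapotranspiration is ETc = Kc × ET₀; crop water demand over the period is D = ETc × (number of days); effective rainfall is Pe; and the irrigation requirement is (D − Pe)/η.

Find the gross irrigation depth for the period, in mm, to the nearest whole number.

ET₀ = 0.62 × 5.5 = 3.4100 mm/d
ETc = Kc × ET₀ = 1.05 × 3.4100 = 3.5805 mm/d
Crop demand D = ETc × 30 d = 3.5805 × 30 = 107.415 mm
D − Pe = 107.415 − 9.0 = 98.415 mm
Gross irrigation = 98.415 / 0.59 = 166.805 mm

167 mm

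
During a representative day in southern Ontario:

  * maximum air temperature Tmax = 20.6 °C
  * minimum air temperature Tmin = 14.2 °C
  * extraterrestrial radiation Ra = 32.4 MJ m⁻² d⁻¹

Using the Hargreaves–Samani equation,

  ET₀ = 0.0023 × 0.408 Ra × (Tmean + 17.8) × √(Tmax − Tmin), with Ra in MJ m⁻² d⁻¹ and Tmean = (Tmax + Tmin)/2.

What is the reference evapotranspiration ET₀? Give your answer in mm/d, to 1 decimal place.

2.7 mm/d

Tmean = (20.6 + 14.2)/2 = 17.40 °C
0.408 Ra = 0.408 × 32.4 = 13.2192 mm/d equivalent
ET₀ = 0.0023 × 13.2192 × (17.40 + 17.8) × √6.4 = 0.0023 × 13.2192 × 35.20 × 2.5298 = 2.7075 mm/d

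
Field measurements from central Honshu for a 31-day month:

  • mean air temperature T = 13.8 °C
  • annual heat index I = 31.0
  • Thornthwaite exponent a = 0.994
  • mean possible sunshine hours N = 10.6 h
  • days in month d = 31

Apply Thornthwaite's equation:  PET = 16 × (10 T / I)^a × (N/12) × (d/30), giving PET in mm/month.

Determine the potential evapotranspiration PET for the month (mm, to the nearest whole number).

10T/I = 10 × 13.8 / 31.0 = 4.4516
(10T/I)^a = 4.4516^0.994 = 4.4119
Uncorrected PET = 16 × 4.4119 = 70.590 mm
Correction = (N/12)(d/30) = (10.6/12)(31/30) = 0.9128
PET = 70.590 × 0.9128 = 64.435 mm/month

64 mm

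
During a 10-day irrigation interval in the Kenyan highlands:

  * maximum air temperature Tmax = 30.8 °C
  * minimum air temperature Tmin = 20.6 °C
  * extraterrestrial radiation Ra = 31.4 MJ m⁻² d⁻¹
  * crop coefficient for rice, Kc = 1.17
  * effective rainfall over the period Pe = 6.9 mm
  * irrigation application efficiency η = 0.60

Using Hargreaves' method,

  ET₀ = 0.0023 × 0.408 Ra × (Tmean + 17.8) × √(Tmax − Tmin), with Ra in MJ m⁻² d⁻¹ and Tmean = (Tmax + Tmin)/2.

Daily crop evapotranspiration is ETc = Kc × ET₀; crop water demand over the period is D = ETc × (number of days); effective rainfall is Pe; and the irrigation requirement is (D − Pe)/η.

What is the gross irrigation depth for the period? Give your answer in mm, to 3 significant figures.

68.3 mm

Tmean = (30.8 + 20.6)/2 = 25.70 °C
0.408 Ra = 0.408 × 31.4 = 12.8112 mm/d equivalent
ET₀ = 0.0023 × 12.8112 × (25.70 + 17.8) × √10.2 = 0.0023 × 12.8112 × 43.50 × 3.1937 = 4.0936 mm/d
ETc = Kc × ET₀ = 1.17 × 4.0936 = 4.7895 mm/d
Crop demand D = ETc × 10 d = 4.7895 × 10 = 47.895 mm
D − Pe = 47.895 − 6.9 = 40.995 mm
Gross irrigation = 40.995 / 0.60 = 68.325 mm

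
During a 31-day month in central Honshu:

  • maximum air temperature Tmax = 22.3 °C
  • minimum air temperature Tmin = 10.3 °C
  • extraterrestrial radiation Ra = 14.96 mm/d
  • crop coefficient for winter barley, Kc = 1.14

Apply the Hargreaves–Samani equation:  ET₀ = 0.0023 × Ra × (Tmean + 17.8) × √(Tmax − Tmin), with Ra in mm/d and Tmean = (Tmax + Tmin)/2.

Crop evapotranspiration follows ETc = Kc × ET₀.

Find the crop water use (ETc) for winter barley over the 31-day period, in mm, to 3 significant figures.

144 mm

Tmean = (22.3 + 10.3)/2 = 16.30 °C
ET₀ = 0.0023 × 14.96 × (16.30 + 17.8) × √12.0 = 0.0023 × 14.96 × 34.10 × 3.4641 = 4.0645 mm/d
ETc = Kc × ET₀ = 1.14 × 4.0645 = 4.6335 mm/d
Over 31 days: 4.6335 × 31 = 143.639 mm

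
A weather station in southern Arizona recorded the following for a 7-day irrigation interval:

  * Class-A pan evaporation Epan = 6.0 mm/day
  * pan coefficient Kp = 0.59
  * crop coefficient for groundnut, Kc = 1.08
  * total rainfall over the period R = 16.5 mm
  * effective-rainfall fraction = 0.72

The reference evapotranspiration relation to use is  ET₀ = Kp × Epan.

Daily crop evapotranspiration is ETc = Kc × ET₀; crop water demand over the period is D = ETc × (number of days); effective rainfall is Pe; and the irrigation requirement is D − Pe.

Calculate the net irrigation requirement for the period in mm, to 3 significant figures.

ET₀ = 0.59 × 6.0 = 3.5400 mm/d
ETc = Kc × ET₀ = 1.08 × 3.5400 = 3.8232 mm/d
Crop demand D = ETc × 7 d = 3.8232 × 7 = 26.762 mm
Pe = 0.72 × 16.5 = 11.880 mm
D − Pe = 26.762 − 11.880 = 14.882 mm

14.9 mm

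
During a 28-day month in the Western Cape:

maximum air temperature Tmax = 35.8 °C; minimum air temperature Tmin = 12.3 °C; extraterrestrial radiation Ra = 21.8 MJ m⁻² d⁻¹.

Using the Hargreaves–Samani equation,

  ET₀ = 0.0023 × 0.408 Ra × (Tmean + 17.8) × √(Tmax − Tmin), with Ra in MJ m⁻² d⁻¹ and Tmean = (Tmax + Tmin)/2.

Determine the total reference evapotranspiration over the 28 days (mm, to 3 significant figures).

116 mm

Tmean = (35.8 + 12.3)/2 = 24.05 °C
0.408 Ra = 0.408 × 21.8 = 8.8944 mm/d equivalent
ET₀ = 0.0023 × 8.8944 × (24.05 + 17.8) × √23.5 = 0.0023 × 8.8944 × 41.85 × 4.8477 = 4.1503 mm/d
Over 28 days: 4.1503 × 28 = 116.208 mm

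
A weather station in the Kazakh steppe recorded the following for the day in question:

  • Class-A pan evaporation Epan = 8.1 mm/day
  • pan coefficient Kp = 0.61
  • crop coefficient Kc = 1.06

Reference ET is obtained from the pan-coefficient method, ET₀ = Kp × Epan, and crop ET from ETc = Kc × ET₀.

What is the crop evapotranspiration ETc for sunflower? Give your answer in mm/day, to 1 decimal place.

ET₀ = 0.61 × 8.1 = 4.9410 mm/d
ETc = Kc × ET₀ = 1.06 × 4.9410 = 5.2375 mm/d

5.2 mm/day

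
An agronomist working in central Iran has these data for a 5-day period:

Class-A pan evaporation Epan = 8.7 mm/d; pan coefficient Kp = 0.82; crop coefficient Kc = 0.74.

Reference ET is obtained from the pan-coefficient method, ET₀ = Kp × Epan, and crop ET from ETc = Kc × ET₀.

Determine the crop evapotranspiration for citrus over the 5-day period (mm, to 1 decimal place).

ET₀ = 0.82 × 8.7 = 7.1340 mm/d
ETc = Kc × ET₀ = 0.74 × 7.1340 = 5.2792 mm/d
Over 5 days: 5.2792 × 5 = 26.396 mm

26.4 mm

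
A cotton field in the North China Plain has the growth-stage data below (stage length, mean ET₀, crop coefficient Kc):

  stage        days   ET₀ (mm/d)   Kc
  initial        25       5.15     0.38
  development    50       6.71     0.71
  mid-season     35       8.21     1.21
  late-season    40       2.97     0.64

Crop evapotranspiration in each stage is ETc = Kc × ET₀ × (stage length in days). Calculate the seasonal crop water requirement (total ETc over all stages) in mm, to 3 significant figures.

711 mm

initial: 0.38 × 5.15 × 25 = 48.93 mm
development: 0.71 × 6.71 × 50 = 238.21 mm
mid-season: 1.21 × 8.21 × 35 = 347.69 mm
late-season: 0.64 × 2.97 × 40 = 76.03 mm
Seasonal total = 710.86 mm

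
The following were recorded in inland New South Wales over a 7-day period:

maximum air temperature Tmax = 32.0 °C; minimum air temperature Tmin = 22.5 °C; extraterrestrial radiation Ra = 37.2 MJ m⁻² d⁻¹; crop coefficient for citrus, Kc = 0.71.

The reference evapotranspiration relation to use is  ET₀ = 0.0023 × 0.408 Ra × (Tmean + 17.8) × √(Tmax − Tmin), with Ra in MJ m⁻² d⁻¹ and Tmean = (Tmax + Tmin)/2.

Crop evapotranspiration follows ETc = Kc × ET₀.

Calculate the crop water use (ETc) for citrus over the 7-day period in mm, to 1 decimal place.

Tmean = (32.0 + 22.5)/2 = 27.25 °C
0.408 Ra = 0.408 × 37.2 = 15.1776 mm/d equivalent
ET₀ = 0.0023 × 15.1776 × (27.25 + 17.8) × √9.5 = 0.0023 × 15.1776 × 45.05 × 3.0822 = 4.8472 mm/d
ETc = Kc × ET₀ = 0.71 × 4.8472 = 3.4415 mm/d
Over 7 days: 3.4415 × 7 = 24.091 mm

24.1 mm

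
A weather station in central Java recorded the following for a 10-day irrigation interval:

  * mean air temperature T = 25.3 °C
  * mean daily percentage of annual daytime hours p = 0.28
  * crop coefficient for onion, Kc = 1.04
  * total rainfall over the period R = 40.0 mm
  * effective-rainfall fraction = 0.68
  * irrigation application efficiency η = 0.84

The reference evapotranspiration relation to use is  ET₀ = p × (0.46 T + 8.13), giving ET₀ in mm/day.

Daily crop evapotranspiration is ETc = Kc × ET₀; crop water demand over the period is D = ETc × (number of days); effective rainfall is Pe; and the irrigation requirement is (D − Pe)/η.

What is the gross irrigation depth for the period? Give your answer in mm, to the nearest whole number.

ET₀ = 0.28 × (0.46 × 25.3 + 8.13) = 0.28 × 19.768 = 5.5350 mm/d
ETc = Kc × ET₀ = 1.04 × 5.5350 = 5.7564 mm/d
Crop demand D = ETc × 10 d = 5.7564 × 10 = 57.564 mm
Pe = 0.68 × 40.0 = 27.200 mm
D − Pe = 57.564 − 27.200 = 30.364 mm
Gross irrigation = 30.364 / 0.84 = 36.148 mm

36 mm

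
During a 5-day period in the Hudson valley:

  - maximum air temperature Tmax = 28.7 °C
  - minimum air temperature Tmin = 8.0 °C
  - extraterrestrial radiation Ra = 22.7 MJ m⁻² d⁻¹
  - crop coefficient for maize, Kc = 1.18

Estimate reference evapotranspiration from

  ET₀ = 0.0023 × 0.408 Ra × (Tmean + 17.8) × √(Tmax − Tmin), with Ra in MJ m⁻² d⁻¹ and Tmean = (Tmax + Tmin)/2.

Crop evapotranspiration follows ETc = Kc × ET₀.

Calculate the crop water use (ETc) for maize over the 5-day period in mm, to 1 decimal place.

Tmean = (28.7 + 8.0)/2 = 18.35 °C
0.408 Ra = 0.408 × 22.7 = 9.2616 mm/d equivalent
ET₀ = 0.0023 × 9.2616 × (18.35 + 17.8) × √20.7 = 0.0023 × 9.2616 × 36.15 × 4.5497 = 3.5035 mm/d
ETc = Kc × ET₀ = 1.18 × 3.5035 = 4.1341 mm/d
Over 5 days: 4.1341 × 5 = 20.671 mm

20.7 mm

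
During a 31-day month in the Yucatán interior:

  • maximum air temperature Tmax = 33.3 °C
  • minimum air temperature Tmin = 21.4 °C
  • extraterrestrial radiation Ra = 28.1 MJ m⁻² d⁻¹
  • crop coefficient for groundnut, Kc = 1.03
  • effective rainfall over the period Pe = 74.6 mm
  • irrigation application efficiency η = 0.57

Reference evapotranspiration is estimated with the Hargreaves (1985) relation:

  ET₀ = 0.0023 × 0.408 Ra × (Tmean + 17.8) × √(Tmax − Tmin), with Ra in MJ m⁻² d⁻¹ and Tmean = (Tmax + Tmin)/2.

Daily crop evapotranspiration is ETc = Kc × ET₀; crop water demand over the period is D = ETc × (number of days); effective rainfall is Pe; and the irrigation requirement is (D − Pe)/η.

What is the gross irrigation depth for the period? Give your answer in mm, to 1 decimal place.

Tmean = (33.3 + 21.4)/2 = 27.35 °C
0.408 Ra = 0.408 × 28.1 = 11.4648 mm/d equivalent
ET₀ = 0.0023 × 11.4648 × (27.35 + 17.8) × √11.9 = 0.0023 × 11.4648 × 45.15 × 3.4496 = 4.1070 mm/d
ETc = Kc × ET₀ = 1.03 × 4.1070 = 4.2302 mm/d
Crop demand D = ETc × 31 d = 4.2302 × 31 = 131.136 mm
D − Pe = 131.136 − 74.6 = 56.536 mm
Gross irrigation = 56.536 / 0.57 = 99.186 mm

99.2 mm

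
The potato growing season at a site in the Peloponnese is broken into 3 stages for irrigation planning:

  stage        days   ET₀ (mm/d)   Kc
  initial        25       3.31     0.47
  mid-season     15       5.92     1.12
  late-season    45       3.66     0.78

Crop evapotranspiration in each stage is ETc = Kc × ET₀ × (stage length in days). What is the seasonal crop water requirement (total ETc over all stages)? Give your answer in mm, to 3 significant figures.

267 mm

initial: 0.47 × 3.31 × 25 = 38.89 mm
mid-season: 1.12 × 5.92 × 15 = 99.46 mm
late-season: 0.78 × 3.66 × 45 = 128.47 mm
Seasonal total = 266.82 mm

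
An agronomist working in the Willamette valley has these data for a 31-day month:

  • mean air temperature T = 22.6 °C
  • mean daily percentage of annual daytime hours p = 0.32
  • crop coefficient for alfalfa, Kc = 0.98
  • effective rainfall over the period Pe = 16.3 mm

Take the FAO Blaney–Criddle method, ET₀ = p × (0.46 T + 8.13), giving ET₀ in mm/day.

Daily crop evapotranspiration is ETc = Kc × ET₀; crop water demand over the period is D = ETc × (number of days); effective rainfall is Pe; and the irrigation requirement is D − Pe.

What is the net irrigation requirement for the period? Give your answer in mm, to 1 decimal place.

163.8 mm

ET₀ = 0.32 × (0.46 × 22.6 + 8.13) = 0.32 × 18.526 = 5.9283 mm/d
ETc = Kc × ET₀ = 0.98 × 5.9283 = 5.8097 mm/d
Crop demand D = ETc × 31 d = 5.8097 × 31 = 180.101 mm
D − Pe = 180.101 − 16.3 = 163.801 mm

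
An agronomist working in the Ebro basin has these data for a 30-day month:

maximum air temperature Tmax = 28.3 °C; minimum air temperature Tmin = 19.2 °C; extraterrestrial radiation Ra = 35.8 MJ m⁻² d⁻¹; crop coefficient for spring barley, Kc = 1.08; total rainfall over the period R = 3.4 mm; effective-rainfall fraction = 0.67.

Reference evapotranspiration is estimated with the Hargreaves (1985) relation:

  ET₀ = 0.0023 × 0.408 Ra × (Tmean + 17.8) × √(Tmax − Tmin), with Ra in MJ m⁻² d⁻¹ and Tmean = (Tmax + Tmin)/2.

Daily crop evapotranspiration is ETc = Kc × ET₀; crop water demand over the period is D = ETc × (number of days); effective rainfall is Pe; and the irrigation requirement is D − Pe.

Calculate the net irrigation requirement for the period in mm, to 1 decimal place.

Tmean = (28.3 + 19.2)/2 = 23.75 °C
0.408 Ra = 0.408 × 35.8 = 14.6064 mm/d equivalent
ET₀ = 0.0023 × 14.6064 × (23.75 + 17.8) × √9.1 = 0.0023 × 14.6064 × 41.55 × 3.0166 = 4.2108 mm/d
ETc = Kc × ET₀ = 1.08 × 4.2108 = 4.5477 mm/d
Crop demand D = ETc × 30 d = 4.5477 × 30 = 136.431 mm
Pe = 0.67 × 3.4 = 2.278 mm
D − Pe = 136.431 − 2.278 = 134.153 mm

134.2 mm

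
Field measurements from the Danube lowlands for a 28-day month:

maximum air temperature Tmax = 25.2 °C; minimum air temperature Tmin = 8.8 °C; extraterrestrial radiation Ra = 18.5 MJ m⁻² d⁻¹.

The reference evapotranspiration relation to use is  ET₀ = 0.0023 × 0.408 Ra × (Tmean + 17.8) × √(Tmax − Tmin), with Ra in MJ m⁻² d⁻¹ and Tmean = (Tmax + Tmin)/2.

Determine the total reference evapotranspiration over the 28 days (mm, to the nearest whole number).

69 mm

Tmean = (25.2 + 8.8)/2 = 17.00 °C
0.408 Ra = 0.408 × 18.5 = 7.5480 mm/d equivalent
ET₀ = 0.0023 × 7.5480 × (17.00 + 17.8) × √16.4 = 0.0023 × 7.5480 × 34.80 × 4.0497 = 2.4466 mm/d
Over 28 days: 2.4466 × 28 = 68.505 mm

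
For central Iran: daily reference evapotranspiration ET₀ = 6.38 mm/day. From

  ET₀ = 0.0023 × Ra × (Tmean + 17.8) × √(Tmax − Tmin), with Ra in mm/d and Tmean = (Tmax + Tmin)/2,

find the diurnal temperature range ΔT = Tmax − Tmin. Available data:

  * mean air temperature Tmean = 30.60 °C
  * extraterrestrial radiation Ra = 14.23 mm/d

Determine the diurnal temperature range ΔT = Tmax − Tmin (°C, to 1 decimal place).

16.2 °C

√ΔT = ET₀ / [0.0023 × Ra × (Tmean+17.8)] = 6.38 / (0.0023 × 14.23 × 48.40) = 4.0276
ΔT = 4.0276² = 16.222 °C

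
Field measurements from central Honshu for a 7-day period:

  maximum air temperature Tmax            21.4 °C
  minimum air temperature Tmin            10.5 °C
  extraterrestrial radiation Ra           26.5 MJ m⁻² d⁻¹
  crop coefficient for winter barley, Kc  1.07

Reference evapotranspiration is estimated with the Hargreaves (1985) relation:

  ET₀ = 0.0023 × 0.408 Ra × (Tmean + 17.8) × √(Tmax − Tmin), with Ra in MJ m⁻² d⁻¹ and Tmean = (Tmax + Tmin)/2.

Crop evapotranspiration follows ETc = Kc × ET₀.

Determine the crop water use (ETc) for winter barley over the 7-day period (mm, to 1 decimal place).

20.8 mm

Tmean = (21.4 + 10.5)/2 = 15.95 °C
0.408 Ra = 0.408 × 26.5 = 10.8120 mm/d equivalent
ET₀ = 0.0023 × 10.8120 × (15.95 + 17.8) × √10.9 = 0.0023 × 10.8120 × 33.75 × 3.3015 = 2.7709 mm/d
ETc = Kc × ET₀ = 1.07 × 2.7709 = 2.9649 mm/d
Over 7 days: 2.9649 × 7 = 20.754 mm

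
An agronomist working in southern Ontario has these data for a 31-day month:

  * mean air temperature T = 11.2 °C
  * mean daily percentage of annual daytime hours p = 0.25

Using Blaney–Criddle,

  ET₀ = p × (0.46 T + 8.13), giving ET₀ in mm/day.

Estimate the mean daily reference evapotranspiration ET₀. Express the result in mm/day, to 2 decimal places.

ET₀ = 0.25 × (0.46 × 11.2 + 8.13) = 0.25 × 13.282 = 3.3205 mm/d

3.32 mm/day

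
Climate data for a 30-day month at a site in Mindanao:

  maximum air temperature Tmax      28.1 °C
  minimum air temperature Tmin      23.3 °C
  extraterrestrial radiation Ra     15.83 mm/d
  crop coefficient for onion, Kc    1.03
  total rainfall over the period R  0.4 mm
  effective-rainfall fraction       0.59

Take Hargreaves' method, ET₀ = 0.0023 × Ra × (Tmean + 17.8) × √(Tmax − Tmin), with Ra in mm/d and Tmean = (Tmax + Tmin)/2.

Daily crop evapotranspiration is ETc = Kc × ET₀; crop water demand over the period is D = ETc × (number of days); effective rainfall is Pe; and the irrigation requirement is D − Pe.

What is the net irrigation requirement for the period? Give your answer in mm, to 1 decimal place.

107.0 mm

Tmean = (28.1 + 23.3)/2 = 25.70 °C
ET₀ = 0.0023 × 15.83 × (25.70 + 17.8) × √4.8 = 0.0023 × 15.83 × 43.50 × 2.1909 = 3.4699 mm/d
ETc = Kc × ET₀ = 1.03 × 3.4699 = 3.5740 mm/d
Crop demand D = ETc × 30 d = 3.5740 × 30 = 107.220 mm
Pe = 0.59 × 0.4 = 0.236 mm
D − Pe = 107.220 − 0.236 = 106.984 mm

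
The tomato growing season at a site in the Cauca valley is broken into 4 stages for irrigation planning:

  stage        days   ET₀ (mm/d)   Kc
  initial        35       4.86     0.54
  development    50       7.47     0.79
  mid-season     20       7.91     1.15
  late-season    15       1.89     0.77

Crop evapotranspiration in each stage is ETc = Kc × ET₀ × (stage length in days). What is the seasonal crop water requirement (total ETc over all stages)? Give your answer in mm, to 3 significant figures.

591 mm

initial: 0.54 × 4.86 × 35 = 91.85 mm
development: 0.79 × 7.47 × 50 = 295.07 mm
mid-season: 1.15 × 7.91 × 20 = 181.93 mm
late-season: 0.77 × 1.89 × 15 = 21.83 mm
Seasonal total = 590.68 mm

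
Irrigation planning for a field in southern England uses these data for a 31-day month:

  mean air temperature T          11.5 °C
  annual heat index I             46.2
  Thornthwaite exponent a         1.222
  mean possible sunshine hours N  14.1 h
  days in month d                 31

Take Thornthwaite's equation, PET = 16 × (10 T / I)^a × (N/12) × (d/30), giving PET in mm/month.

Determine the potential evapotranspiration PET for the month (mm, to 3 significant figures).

59.2 mm

10T/I = 10 × 11.5 / 46.2 = 2.4892
(10T/I)^a = 2.4892^1.222 = 3.0478
Uncorrected PET = 16 × 3.0478 = 48.765 mm
Correction = (N/12)(d/30) = (14.1/12)(31/30) = 1.2142
PET = 48.765 × 1.2142 = 59.210 mm/month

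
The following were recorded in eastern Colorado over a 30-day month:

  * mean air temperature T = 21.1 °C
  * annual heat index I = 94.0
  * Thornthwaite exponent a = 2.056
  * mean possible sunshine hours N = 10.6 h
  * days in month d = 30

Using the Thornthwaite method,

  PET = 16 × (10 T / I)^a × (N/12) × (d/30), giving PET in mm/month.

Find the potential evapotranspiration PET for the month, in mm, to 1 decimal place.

10T/I = 10 × 21.1 / 94.0 = 2.2447
(10T/I)^a = 2.2447^2.056 = 5.2721
Uncorrected PET = 16 × 5.2721 = 84.354 mm
Correction = (N/12)(d/30) = (10.6/12)(30/30) = 0.8833
PET = 84.354 × 0.8833 = 74.510 mm/month

74.5 mm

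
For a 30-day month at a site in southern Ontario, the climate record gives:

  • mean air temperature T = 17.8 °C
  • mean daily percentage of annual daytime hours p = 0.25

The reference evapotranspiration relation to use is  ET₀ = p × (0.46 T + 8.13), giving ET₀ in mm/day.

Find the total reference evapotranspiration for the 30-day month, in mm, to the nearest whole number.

ET₀ = 0.25 × (0.46 × 17.8 + 8.13) = 0.25 × 16.318 = 4.0795 mm/d
Monthly total = 4.0795 × 30 = 122.385 mm

122 mm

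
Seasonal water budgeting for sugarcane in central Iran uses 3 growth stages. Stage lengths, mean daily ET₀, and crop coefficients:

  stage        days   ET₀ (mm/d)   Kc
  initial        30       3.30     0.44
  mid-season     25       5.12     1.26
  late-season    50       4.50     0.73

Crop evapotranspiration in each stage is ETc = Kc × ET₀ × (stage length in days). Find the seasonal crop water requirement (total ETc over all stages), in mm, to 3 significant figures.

369 mm

initial: 0.44 × 3.30 × 30 = 43.56 mm
mid-season: 1.26 × 5.12 × 25 = 161.28 mm
late-season: 0.73 × 4.50 × 50 = 164.25 mm
Seasonal total = 369.09 mm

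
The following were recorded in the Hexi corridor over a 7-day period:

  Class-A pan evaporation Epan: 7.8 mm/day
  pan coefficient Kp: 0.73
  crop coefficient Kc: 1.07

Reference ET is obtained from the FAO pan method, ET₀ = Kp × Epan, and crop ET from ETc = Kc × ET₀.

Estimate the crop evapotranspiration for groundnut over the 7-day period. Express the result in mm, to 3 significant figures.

ET₀ = 0.73 × 7.8 = 5.6940 mm/d
ETc = Kc × ET₀ = 1.07 × 5.6940 = 6.0926 mm/d
Over 7 days: 6.0926 × 7 = 42.648 mm

42.6 mm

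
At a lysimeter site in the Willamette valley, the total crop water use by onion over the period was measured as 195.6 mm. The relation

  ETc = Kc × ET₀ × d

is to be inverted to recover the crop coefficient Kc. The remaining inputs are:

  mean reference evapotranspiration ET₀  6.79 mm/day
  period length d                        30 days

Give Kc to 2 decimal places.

ETc = Kc × ET₀ × d  ⇒  Kc = ETc / (ET₀ × d)
Kc = 195.6 / (6.79 × 30) = 195.6 / 203.70 = 0.9602

0.96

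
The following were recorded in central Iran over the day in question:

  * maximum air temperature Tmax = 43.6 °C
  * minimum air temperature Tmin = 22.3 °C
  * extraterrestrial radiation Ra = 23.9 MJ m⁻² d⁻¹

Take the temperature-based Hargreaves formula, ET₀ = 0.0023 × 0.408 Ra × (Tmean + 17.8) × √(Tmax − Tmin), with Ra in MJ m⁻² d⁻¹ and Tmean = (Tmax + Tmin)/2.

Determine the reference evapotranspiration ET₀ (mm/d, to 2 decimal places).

Tmean = (43.6 + 22.3)/2 = 32.95 °C
0.408 Ra = 0.408 × 23.9 = 9.7512 mm/d equivalent
ET₀ = 0.0023 × 9.7512 × (32.95 + 17.8) × √21.3 = 0.0023 × 9.7512 × 50.75 × 4.6152 = 5.2531 mm/d

5.25 mm/d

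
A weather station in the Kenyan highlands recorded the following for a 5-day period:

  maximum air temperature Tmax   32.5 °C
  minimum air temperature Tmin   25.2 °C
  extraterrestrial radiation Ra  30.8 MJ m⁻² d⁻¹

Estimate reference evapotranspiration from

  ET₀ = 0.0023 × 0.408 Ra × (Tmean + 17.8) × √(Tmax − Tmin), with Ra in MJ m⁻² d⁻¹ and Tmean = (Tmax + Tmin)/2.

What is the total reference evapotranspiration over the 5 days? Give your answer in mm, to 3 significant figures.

18.2 mm

Tmean = (32.5 + 25.2)/2 = 28.85 °C
0.408 Ra = 0.408 × 30.8 = 12.5664 mm/d equivalent
ET₀ = 0.0023 × 12.5664 × (28.85 + 17.8) × √7.3 = 0.0023 × 12.5664 × 46.65 × 2.7019 = 3.6430 mm/d
Over 5 days: 3.6430 × 5 = 18.215 mm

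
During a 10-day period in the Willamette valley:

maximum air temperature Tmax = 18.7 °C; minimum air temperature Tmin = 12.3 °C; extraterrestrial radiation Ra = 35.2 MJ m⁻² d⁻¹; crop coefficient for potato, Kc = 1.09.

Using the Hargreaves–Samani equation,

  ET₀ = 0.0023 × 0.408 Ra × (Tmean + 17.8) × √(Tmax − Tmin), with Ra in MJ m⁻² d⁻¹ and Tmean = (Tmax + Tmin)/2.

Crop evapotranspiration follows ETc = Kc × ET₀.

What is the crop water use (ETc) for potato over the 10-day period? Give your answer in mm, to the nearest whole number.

Tmean = (18.7 + 12.3)/2 = 15.50 °C
0.408 Ra = 0.408 × 35.2 = 14.3616 mm/d equivalent
ET₀ = 0.0023 × 14.3616 × (15.50 + 17.8) × √6.4 = 0.0023 × 14.3616 × 33.30 × 2.5298 = 2.7827 mm/d
ETc = Kc × ET₀ = 1.09 × 2.7827 = 3.0331 mm/d
Over 10 days: 3.0331 × 10 = 30.331 mm

30 mm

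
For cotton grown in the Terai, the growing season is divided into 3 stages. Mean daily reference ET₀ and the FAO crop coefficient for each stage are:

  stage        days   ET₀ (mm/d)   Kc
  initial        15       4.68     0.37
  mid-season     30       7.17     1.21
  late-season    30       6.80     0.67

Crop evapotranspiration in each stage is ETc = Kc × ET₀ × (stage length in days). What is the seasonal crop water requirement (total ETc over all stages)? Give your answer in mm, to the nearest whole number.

initial: 0.37 × 4.68 × 15 = 25.97 mm
mid-season: 1.21 × 7.17 × 30 = 260.27 mm
late-season: 0.67 × 6.80 × 30 = 136.68 mm
Seasonal total = 422.92 mm

423 mm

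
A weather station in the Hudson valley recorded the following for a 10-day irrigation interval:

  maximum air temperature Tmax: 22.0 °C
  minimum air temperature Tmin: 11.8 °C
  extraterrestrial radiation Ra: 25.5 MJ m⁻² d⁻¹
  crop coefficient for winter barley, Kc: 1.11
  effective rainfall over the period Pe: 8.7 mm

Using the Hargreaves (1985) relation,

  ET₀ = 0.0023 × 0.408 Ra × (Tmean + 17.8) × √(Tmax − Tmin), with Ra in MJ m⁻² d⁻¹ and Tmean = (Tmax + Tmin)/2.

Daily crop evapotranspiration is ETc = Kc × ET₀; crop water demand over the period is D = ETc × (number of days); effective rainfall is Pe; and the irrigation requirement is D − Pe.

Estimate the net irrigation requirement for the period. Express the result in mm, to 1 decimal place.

Tmean = (22.0 + 11.8)/2 = 16.90 °C
0.408 Ra = 0.408 × 25.5 = 10.4040 mm/d equivalent
ET₀ = 0.0023 × 10.4040 × (16.90 + 17.8) × √10.2 = 0.0023 × 10.4040 × 34.70 × 3.1937 = 2.6519 mm/d
ETc = Kc × ET₀ = 1.11 × 2.6519 = 2.9436 mm/d
Crop demand D = ETc × 10 d = 2.9436 × 10 = 29.436 mm
D − Pe = 29.436 − 8.7 = 20.736 mm

20.7 mm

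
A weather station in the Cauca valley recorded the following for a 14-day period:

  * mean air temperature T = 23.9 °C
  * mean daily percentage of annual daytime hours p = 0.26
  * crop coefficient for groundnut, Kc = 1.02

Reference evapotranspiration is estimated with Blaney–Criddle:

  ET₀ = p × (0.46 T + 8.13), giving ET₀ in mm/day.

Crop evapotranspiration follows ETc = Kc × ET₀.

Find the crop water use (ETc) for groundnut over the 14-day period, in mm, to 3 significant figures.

71.0 mm

ET₀ = 0.26 × (0.46 × 23.9 + 8.13) = 0.26 × 19.124 = 4.9722 mm/d
ETc = Kc × ET₀ = 1.02 × 4.9722 = 5.0716 mm/d
Over 14 days: 5.0716 × 14 = 71.002 mm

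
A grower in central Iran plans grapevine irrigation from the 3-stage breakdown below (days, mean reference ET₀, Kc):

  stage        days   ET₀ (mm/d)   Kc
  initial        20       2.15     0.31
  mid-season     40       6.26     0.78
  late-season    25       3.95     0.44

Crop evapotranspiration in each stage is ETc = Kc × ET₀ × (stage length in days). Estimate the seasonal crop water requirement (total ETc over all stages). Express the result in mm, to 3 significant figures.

252 mm

initial: 0.31 × 2.15 × 20 = 13.33 mm
mid-season: 0.78 × 6.26 × 40 = 195.31 mm
late-season: 0.44 × 3.95 × 25 = 43.45 mm
Seasonal total = 252.09 mm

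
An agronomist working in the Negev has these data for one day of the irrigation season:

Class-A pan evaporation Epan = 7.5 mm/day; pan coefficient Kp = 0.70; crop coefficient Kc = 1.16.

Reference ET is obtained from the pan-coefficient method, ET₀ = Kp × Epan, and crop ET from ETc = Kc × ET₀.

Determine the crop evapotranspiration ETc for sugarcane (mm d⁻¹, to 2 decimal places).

ET₀ = 0.70 × 7.5 = 5.2500 mm/d
ETc = Kc × ET₀ = 1.16 × 5.2500 = 6.0900 mm/d

6.09 mm d⁻¹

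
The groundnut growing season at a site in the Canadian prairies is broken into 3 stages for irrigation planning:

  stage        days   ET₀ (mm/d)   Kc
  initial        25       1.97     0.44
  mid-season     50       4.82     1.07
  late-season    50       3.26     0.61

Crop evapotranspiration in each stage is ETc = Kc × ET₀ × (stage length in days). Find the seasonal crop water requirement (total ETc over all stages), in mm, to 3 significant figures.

379 mm

initial: 0.44 × 1.97 × 25 = 21.67 mm
mid-season: 1.07 × 4.82 × 50 = 257.87 mm
late-season: 0.61 × 3.26 × 50 = 99.43 mm
Seasonal total = 378.97 mm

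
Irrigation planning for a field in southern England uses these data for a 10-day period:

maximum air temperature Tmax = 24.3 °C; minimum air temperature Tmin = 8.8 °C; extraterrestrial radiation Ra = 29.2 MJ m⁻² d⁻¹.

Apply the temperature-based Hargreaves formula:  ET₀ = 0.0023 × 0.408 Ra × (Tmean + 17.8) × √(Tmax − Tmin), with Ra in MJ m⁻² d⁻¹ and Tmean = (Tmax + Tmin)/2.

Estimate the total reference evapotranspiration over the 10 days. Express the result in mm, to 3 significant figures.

37.1 mm

Tmean = (24.3 + 8.8)/2 = 16.55 °C
0.408 Ra = 0.408 × 29.2 = 11.9136 mm/d equivalent
ET₀ = 0.0023 × 11.9136 × (16.55 + 17.8) × √15.5 = 0.0023 × 11.9136 × 34.35 × 3.9370 = 3.7056 mm/d
Over 10 days: 3.7056 × 10 = 37.056 mm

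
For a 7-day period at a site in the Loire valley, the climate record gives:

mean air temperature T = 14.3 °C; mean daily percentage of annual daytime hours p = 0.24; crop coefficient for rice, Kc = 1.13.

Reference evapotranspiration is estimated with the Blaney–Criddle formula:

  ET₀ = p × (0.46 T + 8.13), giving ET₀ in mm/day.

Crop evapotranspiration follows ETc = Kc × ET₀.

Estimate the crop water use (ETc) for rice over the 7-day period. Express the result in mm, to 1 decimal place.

27.9 mm

ET₀ = 0.24 × (0.46 × 14.3 + 8.13) = 0.24 × 14.708 = 3.5299 mm/d
ETc = Kc × ET₀ = 1.13 × 3.5299 = 3.9888 mm/d
Over 7 days: 3.9888 × 7 = 27.922 mm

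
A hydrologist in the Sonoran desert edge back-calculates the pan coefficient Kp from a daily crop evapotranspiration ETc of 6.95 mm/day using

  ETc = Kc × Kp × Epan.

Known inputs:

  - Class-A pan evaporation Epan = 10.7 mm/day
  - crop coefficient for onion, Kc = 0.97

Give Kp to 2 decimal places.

0.67

ETc = Kc × Kp × Epan  ⇒  Kp = ETc / (Kc × Epan)
Kp = 6.95 / (0.97 × 10.7) = 6.95 / 10.379 = 0.6696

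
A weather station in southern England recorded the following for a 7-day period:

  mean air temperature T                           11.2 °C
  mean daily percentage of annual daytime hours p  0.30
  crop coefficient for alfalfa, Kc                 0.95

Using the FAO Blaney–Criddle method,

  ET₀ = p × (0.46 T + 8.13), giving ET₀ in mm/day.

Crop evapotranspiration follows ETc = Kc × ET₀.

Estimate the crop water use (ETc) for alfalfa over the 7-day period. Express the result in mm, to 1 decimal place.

26.5 mm

ET₀ = 0.30 × (0.46 × 11.2 + 8.13) = 0.30 × 13.282 = 3.9846 mm/d
ETc = Kc × ET₀ = 0.95 × 3.9846 = 3.7854 mm/d
Over 7 days: 3.7854 × 7 = 26.498 mm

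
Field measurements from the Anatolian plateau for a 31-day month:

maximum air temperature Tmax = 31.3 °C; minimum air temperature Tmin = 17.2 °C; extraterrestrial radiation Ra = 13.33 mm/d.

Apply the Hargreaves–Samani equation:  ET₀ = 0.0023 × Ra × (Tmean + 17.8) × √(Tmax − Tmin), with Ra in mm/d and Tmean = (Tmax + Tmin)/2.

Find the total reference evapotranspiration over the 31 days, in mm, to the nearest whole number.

Tmean = (31.3 + 17.2)/2 = 24.25 °C
ET₀ = 0.0023 × 13.33 × (24.25 + 17.8) × √14.1 = 0.0023 × 13.33 × 42.05 × 3.7550 = 4.8410 mm/d
Over 31 days: 4.8410 × 31 = 150.071 mm

150 mm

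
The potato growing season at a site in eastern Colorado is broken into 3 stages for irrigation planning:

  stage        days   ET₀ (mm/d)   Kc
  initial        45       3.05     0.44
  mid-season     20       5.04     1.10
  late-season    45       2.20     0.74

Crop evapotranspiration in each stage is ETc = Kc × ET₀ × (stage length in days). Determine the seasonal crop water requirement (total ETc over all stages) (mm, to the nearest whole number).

initial: 0.44 × 3.05 × 45 = 60.39 mm
mid-season: 1.10 × 5.04 × 20 = 110.88 mm
late-season: 0.74 × 2.20 × 45 = 73.26 mm
Seasonal total = 244.53 mm

245 mm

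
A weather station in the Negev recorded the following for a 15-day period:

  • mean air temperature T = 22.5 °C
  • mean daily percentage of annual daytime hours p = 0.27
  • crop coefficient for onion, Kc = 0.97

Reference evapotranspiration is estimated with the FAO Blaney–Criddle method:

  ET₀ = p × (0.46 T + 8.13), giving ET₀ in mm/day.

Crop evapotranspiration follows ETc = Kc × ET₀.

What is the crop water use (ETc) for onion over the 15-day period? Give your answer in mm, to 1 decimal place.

ET₀ = 0.27 × (0.46 × 22.5 + 8.13) = 0.27 × 18.480 = 4.9896 mm/d
ETc = Kc × ET₀ = 0.97 × 4.9896 = 4.8399 mm/d
Over 15 days: 4.8399 × 15 = 72.599 mm

72.6 mm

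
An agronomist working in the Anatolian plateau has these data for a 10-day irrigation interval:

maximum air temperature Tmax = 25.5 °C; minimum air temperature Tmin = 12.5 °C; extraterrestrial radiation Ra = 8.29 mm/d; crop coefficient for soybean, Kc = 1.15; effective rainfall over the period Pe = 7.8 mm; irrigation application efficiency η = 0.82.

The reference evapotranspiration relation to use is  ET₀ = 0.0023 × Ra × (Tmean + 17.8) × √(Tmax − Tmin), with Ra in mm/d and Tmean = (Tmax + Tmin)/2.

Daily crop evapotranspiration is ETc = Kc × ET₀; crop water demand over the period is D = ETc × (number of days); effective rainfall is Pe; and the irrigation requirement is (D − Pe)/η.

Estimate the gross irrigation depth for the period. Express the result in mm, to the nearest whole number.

Tmean = (25.5 + 12.5)/2 = 19.00 °C
ET₀ = 0.0023 × 8.29 × (19.00 + 17.8) × √13.0 = 0.0023 × 8.29 × 36.80 × 3.6056 = 2.5299 mm/d
ETc = Kc × ET₀ = 1.15 × 2.5299 = 2.9094 mm/d
Crop demand D = ETc × 10 d = 2.9094 × 10 = 29.094 mm
D − Pe = 29.094 − 7.8 = 21.294 mm
Gross irrigation = 21.294 / 0.82 = 25.968 mm

26 mm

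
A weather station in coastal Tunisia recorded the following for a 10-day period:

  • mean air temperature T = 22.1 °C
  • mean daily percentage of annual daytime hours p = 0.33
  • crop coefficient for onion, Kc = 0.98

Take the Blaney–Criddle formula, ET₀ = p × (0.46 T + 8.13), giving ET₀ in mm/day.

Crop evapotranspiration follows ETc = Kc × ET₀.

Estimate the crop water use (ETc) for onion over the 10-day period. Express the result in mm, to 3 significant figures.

59.2 mm

ET₀ = 0.33 × (0.46 × 22.1 + 8.13) = 0.33 × 18.296 = 6.0377 mm/d
ETc = Kc × ET₀ = 0.98 × 6.0377 = 5.9169 mm/d
Over 10 days: 5.9169 × 10 = 59.169 mm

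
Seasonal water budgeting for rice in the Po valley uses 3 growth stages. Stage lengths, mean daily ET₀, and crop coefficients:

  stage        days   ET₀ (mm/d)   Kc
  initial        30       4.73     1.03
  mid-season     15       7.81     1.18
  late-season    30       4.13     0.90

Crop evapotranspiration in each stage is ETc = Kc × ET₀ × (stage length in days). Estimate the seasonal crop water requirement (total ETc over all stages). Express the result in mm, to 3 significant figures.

396 mm

initial: 1.03 × 4.73 × 30 = 146.16 mm
mid-season: 1.18 × 7.81 × 15 = 138.24 mm
late-season: 0.90 × 4.13 × 30 = 111.51 mm
Seasonal total = 395.91 mm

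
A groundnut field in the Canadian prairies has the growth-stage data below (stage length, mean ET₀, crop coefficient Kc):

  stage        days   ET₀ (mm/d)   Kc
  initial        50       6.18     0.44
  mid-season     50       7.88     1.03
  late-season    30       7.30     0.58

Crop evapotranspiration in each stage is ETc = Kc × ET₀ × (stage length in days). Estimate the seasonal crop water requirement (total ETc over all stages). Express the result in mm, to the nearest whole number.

initial: 0.44 × 6.18 × 50 = 135.96 mm
mid-season: 1.03 × 7.88 × 50 = 405.82 mm
late-season: 0.58 × 7.30 × 30 = 127.02 mm
Seasonal total = 668.80 mm

669 mm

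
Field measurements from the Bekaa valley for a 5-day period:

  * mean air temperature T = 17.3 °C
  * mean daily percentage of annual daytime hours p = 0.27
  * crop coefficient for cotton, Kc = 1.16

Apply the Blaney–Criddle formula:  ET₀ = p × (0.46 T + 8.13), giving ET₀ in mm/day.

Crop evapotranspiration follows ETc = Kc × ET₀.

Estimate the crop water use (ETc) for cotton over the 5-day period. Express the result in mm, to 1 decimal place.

25.2 mm

ET₀ = 0.27 × (0.46 × 17.3 + 8.13) = 0.27 × 16.088 = 4.3438 mm/d
ETc = Kc × ET₀ = 1.16 × 4.3438 = 5.0388 mm/d
Over 5 days: 5.0388 × 5 = 25.194 mm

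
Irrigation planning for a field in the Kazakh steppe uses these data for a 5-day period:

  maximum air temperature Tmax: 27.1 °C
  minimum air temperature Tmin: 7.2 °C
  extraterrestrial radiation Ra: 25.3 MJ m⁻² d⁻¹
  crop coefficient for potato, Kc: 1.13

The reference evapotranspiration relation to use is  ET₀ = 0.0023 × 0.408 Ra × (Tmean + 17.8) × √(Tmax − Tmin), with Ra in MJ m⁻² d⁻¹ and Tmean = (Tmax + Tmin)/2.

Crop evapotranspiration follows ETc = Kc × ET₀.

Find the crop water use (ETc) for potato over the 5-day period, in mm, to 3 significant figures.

Tmean = (27.1 + 7.2)/2 = 17.15 °C
0.408 Ra = 0.408 × 25.3 = 10.3224 mm/d equivalent
ET₀ = 0.0023 × 10.3224 × (17.15 + 17.8) × √19.9 = 0.0023 × 10.3224 × 34.95 × 4.4609 = 3.7015 mm/d
ETc = Kc × ET₀ = 1.13 × 3.7015 = 4.1827 mm/d
Over 5 days: 4.1827 × 5 = 20.914 mm

20.9 mm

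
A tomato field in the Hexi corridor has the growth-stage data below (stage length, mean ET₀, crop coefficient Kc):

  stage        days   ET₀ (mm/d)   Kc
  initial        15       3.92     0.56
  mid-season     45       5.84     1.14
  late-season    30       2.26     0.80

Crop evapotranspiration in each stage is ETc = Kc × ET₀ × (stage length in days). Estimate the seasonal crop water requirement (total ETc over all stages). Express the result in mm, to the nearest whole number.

387 mm

initial: 0.56 × 3.92 × 15 = 32.93 mm
mid-season: 1.14 × 5.84 × 45 = 299.59 mm
late-season: 0.80 × 2.26 × 30 = 54.24 mm
Seasonal total = 386.76 mm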